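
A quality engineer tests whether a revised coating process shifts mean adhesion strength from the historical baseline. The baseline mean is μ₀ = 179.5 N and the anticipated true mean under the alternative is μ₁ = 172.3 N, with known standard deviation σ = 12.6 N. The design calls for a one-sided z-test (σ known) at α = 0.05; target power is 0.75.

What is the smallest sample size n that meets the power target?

n = 17

Standardized effect: d = |μ₁ − μ₀| / σ = |172.3 − 179.5| / 12.6 = 0.5714
For power 0.75 need Φ(δ − z_{0.05}) = 0.75, so δ = z_{0.05} + z_{0.25} = 1.645 + 0.674 = 2.319.
δ = d·√n ⇒ n = (δ/d)² = (2.319 / 0.5714)² = 16.47.
Round up to the next whole unit.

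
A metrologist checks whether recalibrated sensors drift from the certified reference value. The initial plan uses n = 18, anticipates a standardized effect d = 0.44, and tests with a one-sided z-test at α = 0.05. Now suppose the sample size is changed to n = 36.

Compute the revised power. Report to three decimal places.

With n = 36: δ = d·√n = 0.44 × √36 = 2.6400. Critical value z_{0.05} = 1.645.
Revised power = P(Z > 1.645 − δ) = Φ(0.995) = 0.8402.

Power ≈ 0.840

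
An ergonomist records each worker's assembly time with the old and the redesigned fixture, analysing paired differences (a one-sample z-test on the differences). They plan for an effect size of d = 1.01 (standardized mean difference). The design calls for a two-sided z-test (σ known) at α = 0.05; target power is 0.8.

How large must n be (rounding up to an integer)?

n = 8

Set Φ(δ − 1.960) = 0.8; then δ − 1.960 = Φ⁻¹(0.8) = 0.842, giving δ = 2.802.
(The Φ(−δ − z_{α/2}) term is vanishingly small for δ > 0 and is dropped in the standard sample-size formula.)
δ = d·√n ⇒ n = (δ/d)² = (2.802 / 1.01)² = 7.69.
Round up to the next whole unit.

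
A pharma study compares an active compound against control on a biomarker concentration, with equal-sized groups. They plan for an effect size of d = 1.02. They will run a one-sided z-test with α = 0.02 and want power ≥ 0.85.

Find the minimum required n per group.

Set Φ(δ − 2.054) = 0.85; then δ − 2.054 = Φ⁻¹(0.85) = 1.036, giving δ = 3.090.
δ = d·√(n/2) ⇒ n = 2(δ/d)² = 2 × (3.090 / 1.02)² = 18.36.
Rounding up, n = 19 per group.

n = 19 per group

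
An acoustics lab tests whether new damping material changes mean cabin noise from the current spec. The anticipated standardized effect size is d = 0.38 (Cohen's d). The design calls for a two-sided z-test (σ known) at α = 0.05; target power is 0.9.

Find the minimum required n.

Set Φ(δ − 1.960) = 0.9; then δ − 1.960 = Φ⁻¹(0.9) = 1.282, giving δ = 3.242.
(Ignoring the negligible lower-tail rejection probability gives the usual closed-form inversion.)
δ = d·√n ⇒ n = (δ/d)² = (3.242 / 0.38)² = 72.77.
Round up to the next whole unit.

n = 73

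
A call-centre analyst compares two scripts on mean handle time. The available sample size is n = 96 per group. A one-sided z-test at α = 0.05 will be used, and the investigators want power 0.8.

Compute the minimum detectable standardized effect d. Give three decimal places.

Required noncentrality: δ = z_{0.05} + z_{0.20} = 1.645 + 0.842 = 2.486.
δ = d·√(n/2) ⇒ d = δ/√(n/2) = 2.486/√(96/2) = 0.3589.

d ≈ 0.359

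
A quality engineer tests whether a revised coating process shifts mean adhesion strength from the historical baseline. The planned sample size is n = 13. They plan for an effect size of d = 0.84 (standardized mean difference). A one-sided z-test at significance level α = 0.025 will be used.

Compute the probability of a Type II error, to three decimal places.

Noncentrality parameter: δ = d·√n = 0.84 × √13 = 3.0287
Critical value for a one-sided test at α = 0.025: z_α = 1.960.
Power = P(Z > 1.960 − δ) = Φ(1.069) = 0.8574.
Type II error: β = 1 − power = 1 − 0.8574 = 0.1426.

β ≈ 0.143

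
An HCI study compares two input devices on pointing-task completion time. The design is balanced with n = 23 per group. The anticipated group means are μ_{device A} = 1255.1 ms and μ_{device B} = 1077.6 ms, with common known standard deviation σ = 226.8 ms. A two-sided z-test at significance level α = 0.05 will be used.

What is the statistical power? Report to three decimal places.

Standardized effect: d = |μ_{device A} − μ_{device B}| / σ = |1255.1 − 1077.6| / 226.8 = 0.7826
Noncentrality parameter: δ = d·√(n/2) = 0.7826 × √(23/2) = 2.6540
Two-sided α = 0.05 → critical value z_{0.025} = 1.960.
Power = Φ(δ − 1.960) + Φ(−δ − 1.960) = Φ(0.694) + Φ(-4.614) = 0.7562 + 0.0000 = 0.7562.

Power ≈ 0.756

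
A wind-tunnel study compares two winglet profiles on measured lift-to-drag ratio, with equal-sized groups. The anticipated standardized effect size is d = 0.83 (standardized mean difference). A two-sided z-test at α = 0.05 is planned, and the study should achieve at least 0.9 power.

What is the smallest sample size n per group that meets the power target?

n = 31 per group

For power 0.9 need Φ(δ − z_{0.025}) = 0.9, so δ = z_{0.025} + z_{0.10} = 1.960 + 1.282 = 3.242.
(The Φ(−δ − z_{α/2}) term is vanishingly small for δ > 0 and is dropped in the standard sample-size formula.)
δ = d·√(n/2) ⇒ n = 2(δ/d)² = 2 × (3.242 / 0.83)² = 30.50.
Rounding up, n = 31 per group.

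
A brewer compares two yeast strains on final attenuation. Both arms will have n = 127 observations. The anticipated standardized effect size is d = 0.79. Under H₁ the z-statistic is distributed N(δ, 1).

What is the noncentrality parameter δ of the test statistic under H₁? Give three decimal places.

δ ≈ 6.295

δ = d·√(n/2) = 0.79 × √(127/2) = 6.2953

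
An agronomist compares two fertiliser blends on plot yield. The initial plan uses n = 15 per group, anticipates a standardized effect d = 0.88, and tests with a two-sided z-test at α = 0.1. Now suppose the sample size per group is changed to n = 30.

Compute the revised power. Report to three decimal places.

With n = 30 per group: δ = d·√(n/2) = 0.88 × √(30/2) = 3.4082. Critical value z_{0.05} = 1.645.
Revised power = Φ(δ − 1.645) + Φ(−δ − 1.645) = Φ(1.763) + Φ(-5.053) = 0.9611 + 0.0000 = 0.9611.

Power ≈ 0.961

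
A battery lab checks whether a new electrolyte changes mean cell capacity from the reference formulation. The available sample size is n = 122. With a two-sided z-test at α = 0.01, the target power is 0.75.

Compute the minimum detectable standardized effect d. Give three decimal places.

Required noncentrality: δ = z_{0.005} + z_{0.25} = 2.576 + 0.674 = 3.250.
(The second rejection-region term Φ(−δ − z_{α/2}) is negligible and dropped.)
δ = d·√n ⇒ d = δ/√n = 3.250/√122 = 0.2943.

d ≈ 0.294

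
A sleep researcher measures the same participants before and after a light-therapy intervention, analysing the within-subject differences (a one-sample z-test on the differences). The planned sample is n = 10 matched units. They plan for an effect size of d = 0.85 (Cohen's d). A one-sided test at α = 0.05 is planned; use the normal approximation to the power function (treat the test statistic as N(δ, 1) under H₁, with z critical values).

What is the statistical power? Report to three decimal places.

Power ≈ 0.852

Noncentrality parameter: δ = d·√n = 0.85 × √10 = 2.6879
One-sided α = 0.05 → critical value z_{0.05} = 1.645.
Power = P(Z > 1.645 − δ) = Φ(1.043) = 0.8515.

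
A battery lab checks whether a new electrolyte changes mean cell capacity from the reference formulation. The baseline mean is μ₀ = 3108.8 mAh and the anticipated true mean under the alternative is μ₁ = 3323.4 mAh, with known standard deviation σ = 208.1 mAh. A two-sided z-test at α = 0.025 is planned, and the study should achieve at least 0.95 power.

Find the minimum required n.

n = 15

Standardized effect: d = |μ₁ − μ₀| / σ = |3323.4 − 3108.8| / 208.1 = 1.0312
For power 0.95 need Φ(δ − z_{0.0125}) = 0.95, so δ = z_{0.0125} + z_{0.05} = 2.241 + 1.645 = 3.886.
(For δ > 0 the lower-tail rejection region contributes negligibly to power, so the one-term inversion is standard.)
δ = d·√n ⇒ n = (δ/d)² = (3.886 / 1.0312)² = 14.20.
Round up to the next whole unit.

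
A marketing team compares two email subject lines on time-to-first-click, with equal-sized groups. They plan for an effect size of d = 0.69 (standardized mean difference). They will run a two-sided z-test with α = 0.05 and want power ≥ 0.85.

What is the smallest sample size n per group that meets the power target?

Set Φ(δ − 1.960) = 0.85; then δ − 1.960 = Φ⁻¹(0.85) = 1.036, giving δ = 2.996.
(The Φ(−δ − z_{α/2}) term is vanishingly small for δ > 0 and is dropped in the standard sample-size formula.)
δ = d·√(n/2) ⇒ n = 2(δ/d)² = 2 × (2.996 / 0.69)² = 37.72.
Round up to the next whole unit.

n = 38 per group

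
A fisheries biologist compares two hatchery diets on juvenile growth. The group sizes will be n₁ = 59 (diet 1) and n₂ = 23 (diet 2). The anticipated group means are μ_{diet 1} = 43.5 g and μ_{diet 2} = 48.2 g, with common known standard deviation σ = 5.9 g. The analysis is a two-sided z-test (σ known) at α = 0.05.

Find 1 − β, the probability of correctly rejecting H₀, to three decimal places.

Power ≈ 0.900

Standardized effect: d = |μ_{diet 1} − μ_{diet 2}| / σ = |43.5 − 48.2| / 5.9 = 0.7966
Noncentrality parameter: δ = d / √(1/n₁ + 1/n₂) = 0.7966 / √(1/59 + 1/23) = 3.2406
Critical value for a two-sided test at α = 0.05: z_{α/2} = 1.960.
Power = Φ(δ − 1.960) + Φ(−δ − 1.960) = Φ(1.281) + Φ(-5.201) = 0.8998 + 0.0000 = 0.8998.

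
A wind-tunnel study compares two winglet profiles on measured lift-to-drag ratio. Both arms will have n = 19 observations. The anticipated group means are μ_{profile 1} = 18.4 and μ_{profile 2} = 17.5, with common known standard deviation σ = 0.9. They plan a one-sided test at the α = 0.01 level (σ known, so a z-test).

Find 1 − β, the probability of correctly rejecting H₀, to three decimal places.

Standardized effect: d = |μ_{profile 1} − μ_{profile 2}| / σ = |18.4 − 17.5| / 0.9 = 1.0000
Noncentrality parameter: δ = d·√(n/2) = 1.0000 × √(19/2) = 3.0822
Critical value for a one-sided test at α = 0.01: z_α = 2.326.
Power = P(Z > 2.326 − δ) = Φ(0.756) = 0.7751.

Power ≈ 0.775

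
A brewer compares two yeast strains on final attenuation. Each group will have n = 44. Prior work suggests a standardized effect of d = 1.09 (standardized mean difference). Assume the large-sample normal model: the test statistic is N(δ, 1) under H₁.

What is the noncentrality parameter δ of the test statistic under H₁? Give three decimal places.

δ ≈ 5.113

The noncentrality parameter scales effect size by the design's sample-size factor: δ = d·√(n/2) = 1.09 × √(44/2) = 5.1126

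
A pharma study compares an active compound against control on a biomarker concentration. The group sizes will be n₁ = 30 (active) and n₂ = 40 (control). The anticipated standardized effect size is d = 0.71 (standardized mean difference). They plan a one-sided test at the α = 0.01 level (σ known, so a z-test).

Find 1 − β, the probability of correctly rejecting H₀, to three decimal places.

Noncentrality parameter: δ = d / √(1/n₁ + 1/n₂) = 0.71 / √(1/30 + 1/40) = 2.9397
One-sided α = 0.01 → critical value z_{0.01} = 2.326.
Power = Φ(δ − 2.326) = Φ(0.613) = 0.7302.

Power ≈ 0.730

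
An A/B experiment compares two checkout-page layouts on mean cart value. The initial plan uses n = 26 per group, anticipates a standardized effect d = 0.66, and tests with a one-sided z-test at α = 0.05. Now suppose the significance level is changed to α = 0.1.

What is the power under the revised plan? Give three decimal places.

Power ≈ 0.864

δ = d·√(n/2) = 0.66 × √(26/2) = 2.3797 (unchanged). New critical value: z_{0.1} = 1.282.
Revised power = Φ(δ − 1.282) = Φ(1.098) = 0.8639.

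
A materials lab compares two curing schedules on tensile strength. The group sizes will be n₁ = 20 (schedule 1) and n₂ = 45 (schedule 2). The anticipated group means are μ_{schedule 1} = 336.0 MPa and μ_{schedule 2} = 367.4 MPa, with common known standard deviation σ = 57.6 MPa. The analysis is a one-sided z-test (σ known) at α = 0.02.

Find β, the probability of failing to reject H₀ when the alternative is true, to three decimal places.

β ≈ 0.510

Standardized effect: d = |μ_{schedule 1} − μ_{schedule 2}| / σ = |336.0 − 367.4| / 57.6 = 0.5451
Noncentrality parameter: λ = d / √(1/n₁ + 1/n₂) = 0.5451 / √(1/20 + 1/45) = 2.0285
Critical value for a one-sided test at α = 0.02: z_α = 2.054.
Power = P(Z > 2.054 − λ) = Φ(-0.025) = 0.4899.
Type II error: β = 1 − power = 1 − 0.4899 = 0.5101.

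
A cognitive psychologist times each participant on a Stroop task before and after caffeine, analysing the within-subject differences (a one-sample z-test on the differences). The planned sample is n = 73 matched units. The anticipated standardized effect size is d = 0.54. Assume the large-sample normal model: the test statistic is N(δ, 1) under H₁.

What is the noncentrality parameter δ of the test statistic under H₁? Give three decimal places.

δ = d·√n = 0.54 × √73 = 4.6138

δ ≈ 4.614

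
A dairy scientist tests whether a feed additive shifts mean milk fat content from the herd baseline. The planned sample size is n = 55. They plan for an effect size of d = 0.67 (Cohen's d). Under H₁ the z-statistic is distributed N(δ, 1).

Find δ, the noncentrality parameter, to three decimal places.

δ ≈ 4.969

The noncentrality parameter scales effect size by the design's sample-size factor: δ = d·√n = 0.67 × √55 = 4.9689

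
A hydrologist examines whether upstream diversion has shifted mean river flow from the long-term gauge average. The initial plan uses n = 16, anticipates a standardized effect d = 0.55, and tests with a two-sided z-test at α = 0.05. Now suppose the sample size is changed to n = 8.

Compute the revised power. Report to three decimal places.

With n = 8: δ = d·√n = 0.55 × √8 = 1.5556. Critical value z_{0.025} = 1.960.
Revised power = Φ(δ − 1.960) + Φ(−δ − 1.960) = Φ(-0.404) + Φ(-3.516) = 0.3430 + 0.0002 = 0.3432.

Power ≈ 0.343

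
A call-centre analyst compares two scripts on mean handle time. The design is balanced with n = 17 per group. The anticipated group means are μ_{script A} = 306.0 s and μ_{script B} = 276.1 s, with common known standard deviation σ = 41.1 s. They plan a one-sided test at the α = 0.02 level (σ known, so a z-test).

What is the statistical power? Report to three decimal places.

Standardized effect: d = |μ_{script A} − μ_{script B}| / σ = |306.0 − 276.1| / 41.1 = 0.7275
Noncentrality parameter: δ = d·√(n/2) = 0.7275 × √(17/2) = 2.1210
One-sided α = 0.02 → critical value z_{0.02} = 2.054.
Power = Φ(δ − 2.054) = Φ(0.067) = 0.5268.

Power ≈ 0.527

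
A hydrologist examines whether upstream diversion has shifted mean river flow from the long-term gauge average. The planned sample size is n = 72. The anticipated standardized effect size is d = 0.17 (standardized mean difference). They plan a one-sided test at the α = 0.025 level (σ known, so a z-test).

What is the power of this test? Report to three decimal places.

Noncentrality parameter: δ = d·√n = 0.17 × √72 = 1.4425
One-sided α = 0.025 → critical value z_{0.025} = 1.960.
Power = Φ(δ − 1.960) = Φ(-0.517) = 0.3024.

Power ≈ 0.302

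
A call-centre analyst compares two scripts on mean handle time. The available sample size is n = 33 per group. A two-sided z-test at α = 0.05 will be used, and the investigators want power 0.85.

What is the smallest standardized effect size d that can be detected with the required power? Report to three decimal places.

Need Φ(δ − 1.960) = 0.85, so δ = 1.960 + 1.036 = 2.996.
(The second rejection-region term Φ(−δ − z_{α/2}) is negligible and dropped.)
δ = d·√(n/2) ⇒ d = δ/√(n/2) = 2.996/√(33/2) = 0.7377.

d ≈ 0.738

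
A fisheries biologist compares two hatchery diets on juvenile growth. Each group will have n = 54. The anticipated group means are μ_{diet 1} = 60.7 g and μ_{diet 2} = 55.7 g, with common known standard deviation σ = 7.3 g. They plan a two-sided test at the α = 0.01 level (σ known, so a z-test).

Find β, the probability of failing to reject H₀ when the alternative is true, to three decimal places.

β ≈ 0.163

Standardized effect: d = |μ_{diet 1} − μ_{diet 2}| / σ = |60.7 − 55.7| / 7.3 = 0.6849
Noncentrality parameter: δ = d·√(n/2) = 0.6849 × √(54/2) = 3.5590
Two-sided α = 0.01 → critical value z_{0.005} = 2.576.
Power = Φ(δ − 2.576) + Φ(−δ − 2.576) = Φ(0.983) + Φ(-6.135) = 0.8372 + 0.0000 = 0.8372.
Type II error: β = 1 − power = 1 − 0.8372 = 0.1628.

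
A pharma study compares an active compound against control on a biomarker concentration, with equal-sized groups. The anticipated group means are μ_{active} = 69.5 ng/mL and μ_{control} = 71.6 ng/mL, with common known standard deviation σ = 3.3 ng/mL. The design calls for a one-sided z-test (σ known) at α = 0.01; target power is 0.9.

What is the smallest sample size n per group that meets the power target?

Standardized effect: d = |μ_{active} − μ_{control}| / σ = |69.5 − 71.6| / 3.3 = 0.6364
Set Φ(δ − 2.326) = 0.9; then δ − 2.326 = Φ⁻¹(0.9) = 1.282, giving δ = 3.608.
δ = d·√(n/2) ⇒ n = 2(δ/d)² = 2 × (3.608 / 0.6364)² = 64.29.
Round up to the next whole unit.

n = 65 per group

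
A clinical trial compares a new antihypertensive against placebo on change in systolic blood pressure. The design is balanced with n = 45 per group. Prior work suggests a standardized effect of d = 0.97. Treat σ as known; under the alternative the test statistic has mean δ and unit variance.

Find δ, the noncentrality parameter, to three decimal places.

The noncentrality parameter scales effect size by the design's sample-size factor: δ = d·√(n/2) = 0.97 × √(45/2) = 4.6011

δ ≈ 4.601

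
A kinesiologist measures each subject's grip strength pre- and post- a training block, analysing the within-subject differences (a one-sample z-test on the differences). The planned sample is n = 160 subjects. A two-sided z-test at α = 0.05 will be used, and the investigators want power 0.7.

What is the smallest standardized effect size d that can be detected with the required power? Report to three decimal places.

d ≈ 0.196

Required noncentrality: δ = z_{0.025} + z_{0.30} = 1.960 + 0.524 = 2.484.
(The second rejection-region term Φ(−δ − z_{α/2}) is negligible and dropped.)
δ = d·√n ⇒ d = δ/√n = 2.484/√160 = 0.1964.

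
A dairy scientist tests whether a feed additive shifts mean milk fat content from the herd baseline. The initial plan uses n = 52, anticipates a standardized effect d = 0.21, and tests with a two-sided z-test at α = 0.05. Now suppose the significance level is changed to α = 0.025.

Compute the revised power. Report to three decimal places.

δ = d·√n = 0.21 × √52 = 1.5143 (unchanged). New critical value: z_{0.0125} = 2.241.
Revised power = Φ(δ − 2.241) + Φ(−δ − 2.241) = Φ(-0.727) + Φ(-3.756) = 0.2336 + 0.0001 = 0.2337.

Power ≈ 0.234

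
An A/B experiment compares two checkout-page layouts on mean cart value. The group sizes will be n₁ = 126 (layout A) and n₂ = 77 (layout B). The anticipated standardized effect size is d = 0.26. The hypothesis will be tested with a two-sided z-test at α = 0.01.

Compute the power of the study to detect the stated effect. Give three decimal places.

Noncentrality parameter: δ = d / √(1/n₁ + 1/n₂) = 0.26 / √(1/126 + 1/77) = 1.7974
Two-sided α = 0.01 → critical value z_{0.005} = 2.576.
Power = Φ(δ − 2.576) + Φ(−δ − 2.576) = Φ(-0.778) + Φ(-4.373) = 0.2182 + 0.0000 = 0.2182.

Power ≈ 0.218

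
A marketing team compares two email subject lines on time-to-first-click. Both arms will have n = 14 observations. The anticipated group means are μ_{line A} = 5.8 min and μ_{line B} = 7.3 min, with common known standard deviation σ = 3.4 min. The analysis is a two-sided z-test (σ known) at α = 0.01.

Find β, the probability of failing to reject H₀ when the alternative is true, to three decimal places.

Standardized effect: d = |μ_{line A} − μ_{line B}| / σ = |5.8 − 7.3| / 3.4 = 0.4412
Noncentrality parameter: δ = d·√(n/2) = 0.4412 × √(14/2) = 1.1672
Two-sided α = 0.01 → critical value z_{0.005} = 2.576.
Power = Φ(δ − 2.576) + Φ(−δ − 2.576) = Φ(-1.409) + Φ(-3.743) = 0.0795 + 0.0001 = 0.0796.
Type II error: β = 1 − power = 1 − 0.0796 = 0.9204.

β ≈ 0.920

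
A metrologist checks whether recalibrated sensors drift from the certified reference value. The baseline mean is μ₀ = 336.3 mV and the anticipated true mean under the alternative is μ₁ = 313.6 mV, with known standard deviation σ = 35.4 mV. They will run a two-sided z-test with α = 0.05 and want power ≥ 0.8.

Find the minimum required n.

n = 20

Standardized effect: d = |μ₁ − μ₀| / σ = |313.6 − 336.3| / 35.4 = 0.6412
Set Φ(δ − 1.960) = 0.8; then δ − 1.960 = Φ⁻¹(0.8) = 0.842, giving δ = 2.802.
(The Φ(−δ − z_{α/2}) term is vanishingly small for δ > 0 and is dropped in the standard sample-size formula.)
δ = d·√n ⇒ n = (δ/d)² = (2.802 / 0.6412)² = 19.09.
Round up to the next whole unit.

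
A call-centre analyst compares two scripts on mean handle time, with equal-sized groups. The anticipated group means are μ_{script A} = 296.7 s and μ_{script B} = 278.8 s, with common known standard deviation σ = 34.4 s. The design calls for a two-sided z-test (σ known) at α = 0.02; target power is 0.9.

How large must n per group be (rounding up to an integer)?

n = 97 per group

Standardized effect: d = |μ_{script A} − μ_{script B}| / σ = |296.7 − 278.8| / 34.4 = 0.5203
For power 0.9 need Φ(δ − z_{0.01}) = 0.9, so δ = z_{0.01} + z_{0.10} = 2.326 + 1.282 = 3.608.
(For δ > 0 the lower-tail rejection region contributes negligibly to power, so the one-term inversion is standard.)
δ = d·√(n/2) ⇒ n = 2(δ/d)² = 2 × (3.608 / 0.5203)² = 96.15.
Round up to the next whole unit.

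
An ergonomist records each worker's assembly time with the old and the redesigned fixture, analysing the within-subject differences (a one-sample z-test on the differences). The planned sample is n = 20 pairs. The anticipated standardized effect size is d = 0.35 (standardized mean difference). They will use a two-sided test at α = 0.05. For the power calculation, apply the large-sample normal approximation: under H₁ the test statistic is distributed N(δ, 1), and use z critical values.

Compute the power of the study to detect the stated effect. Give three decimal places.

Noncentrality parameter: λ = d·√n = 0.35 × √20 = 1.5652
Two-sided α = 0.05 → critical value z_{0.025} = 1.960.
Power = Φ(λ − 1.960) + Φ(−λ − 1.960) = Φ(-0.395) + Φ(-3.525) = 0.3465 + 0.0002 = 0.3467.

Power ≈ 0.347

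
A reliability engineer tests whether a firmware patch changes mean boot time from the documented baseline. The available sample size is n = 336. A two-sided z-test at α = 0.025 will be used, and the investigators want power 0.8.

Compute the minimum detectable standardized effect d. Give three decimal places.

Required noncentrality: δ = z_{0.0125} + z_{0.20} = 2.241 + 0.842 = 3.083.
(The second rejection-region term Φ(−δ − z_{α/2}) is negligible and dropped.)
δ = d·√n ⇒ d = δ/√n = 3.083/√336 = 0.1682.

d ≈ 0.168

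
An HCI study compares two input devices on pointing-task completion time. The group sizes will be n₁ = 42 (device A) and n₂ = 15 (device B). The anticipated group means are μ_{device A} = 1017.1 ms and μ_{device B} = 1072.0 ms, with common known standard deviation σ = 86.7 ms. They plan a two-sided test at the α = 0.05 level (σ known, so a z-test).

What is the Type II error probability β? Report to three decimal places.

Standardized effect: d = |μ_{device A} − μ_{device B}| / σ = |1017.1 − 1072.0| / 86.7 = 0.6332
Noncentrality parameter: δ = d / √(1/n₁ + 1/n₂) = 0.6332 / √(1/42 + 1/15) = 2.1052
Two-sided α = 0.05 → critical value z_{0.025} = 1.960.
Power = Φ(δ − 1.960) + Φ(−δ − 1.960) = Φ(0.145) + Φ(-4.065) = 0.5577 + 0.0000 = 0.5577.
Type II error: β = 1 − power = 1 − 0.5577 = 0.4423.

β ≈ 0.442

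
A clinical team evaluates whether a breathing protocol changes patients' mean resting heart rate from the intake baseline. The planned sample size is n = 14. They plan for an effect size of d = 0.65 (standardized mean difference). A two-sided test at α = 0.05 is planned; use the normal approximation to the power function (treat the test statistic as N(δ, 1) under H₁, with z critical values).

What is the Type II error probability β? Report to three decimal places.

Noncentrality parameter: δ = d·√n = 0.65 × √14 = 2.4321
Critical value for a two-sided test at α = 0.05: z_{α/2} = 1.960.
Power = Φ(δ − 1.960) + Φ(−δ − 1.960) = Φ(0.472) + Φ(-4.392) = 0.6816 + 0.0000 = 0.6816.
Type II error: β = 1 − power = 1 − 0.6816 = 0.3184.

β ≈ 0.318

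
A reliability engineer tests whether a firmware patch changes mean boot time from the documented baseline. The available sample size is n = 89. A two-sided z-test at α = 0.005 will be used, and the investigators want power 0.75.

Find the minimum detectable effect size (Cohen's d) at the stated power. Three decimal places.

d ≈ 0.369

Required noncentrality: δ = z_{0.0025} + z_{0.25} = 2.807 + 0.674 = 3.482.
(The second rejection-region term Φ(−δ − z_{α/2}) is negligible and dropped.)
δ = d·√n ⇒ d = δ/√n = 3.482/√89 = 0.3690.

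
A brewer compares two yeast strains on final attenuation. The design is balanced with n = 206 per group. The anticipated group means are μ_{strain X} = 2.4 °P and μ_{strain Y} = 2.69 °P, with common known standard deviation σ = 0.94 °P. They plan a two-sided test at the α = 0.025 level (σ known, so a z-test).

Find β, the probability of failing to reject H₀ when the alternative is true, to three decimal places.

Standardized effect: d = |μ_{strain X} − μ_{strain Y}| / σ = |2.4 − 2.69| / 0.94 = 0.3085
Noncentrality parameter: δ = d·√(n/2) = 0.3085 × √(206/2) = 3.1310
Two-sided α = 0.025 → critical value z_{0.0125} = 2.241.
Power = Φ(δ − 2.241) + Φ(−δ − 2.241) = Φ(0.890) + Φ(-5.372) = 0.8132 + 0.0000 = 0.8132.
Type II error: β = 1 − power = 1 − 0.8132 = 0.1868.

β ≈ 0.187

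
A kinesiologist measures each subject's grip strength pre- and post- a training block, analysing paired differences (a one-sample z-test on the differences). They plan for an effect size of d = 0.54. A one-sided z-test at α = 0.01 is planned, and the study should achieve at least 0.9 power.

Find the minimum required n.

n = 45

For power 0.9 need Φ(δ − z_{0.01}) = 0.9, so δ = z_{0.01} + z_{0.10} = 2.326 + 1.282 = 3.608.
δ = d·√n ⇒ n = (δ/d)² = (3.608 / 0.54)² = 44.64.
Rounding up, n = 45.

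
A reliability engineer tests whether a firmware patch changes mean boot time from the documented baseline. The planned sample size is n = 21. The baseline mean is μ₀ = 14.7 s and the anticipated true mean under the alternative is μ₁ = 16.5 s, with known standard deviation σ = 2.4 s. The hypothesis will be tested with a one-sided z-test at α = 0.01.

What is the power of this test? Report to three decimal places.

Power ≈ 0.867

Standardized effect: d = |μ₁ − μ₀| / σ = |16.5 − 14.7| / 2.4 = 0.7500
Noncentrality parameter: δ = d·√n = 0.7500 × √21 = 3.4369
One-sided α = 0.01 → critical value z_{0.01} = 2.326.
Power = P(Z > 2.326 − δ) = Φ(1.111) = 0.8666.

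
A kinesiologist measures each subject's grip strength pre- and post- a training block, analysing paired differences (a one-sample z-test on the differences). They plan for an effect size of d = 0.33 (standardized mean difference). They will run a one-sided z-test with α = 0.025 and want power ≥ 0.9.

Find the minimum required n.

For power 0.9 need Φ(δ − z_{0.025}) = 0.9, so δ = z_{0.025} + z_{0.10} = 1.960 + 1.282 = 3.242.
δ = d·√n ⇒ n = (δ/d)² = (3.242 / 0.33)² = 96.49.
Rounding up, n = 97.

n = 97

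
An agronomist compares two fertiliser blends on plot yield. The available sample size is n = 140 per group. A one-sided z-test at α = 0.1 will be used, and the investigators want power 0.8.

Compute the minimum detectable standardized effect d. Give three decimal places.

Need Φ(δ − 1.282) = 0.8, so δ = 1.282 + 0.842 = 2.123.
δ = d·√(n/2) ⇒ d = δ/√(n/2) = 2.123/√(140/2) = 0.2538.

d ≈ 0.254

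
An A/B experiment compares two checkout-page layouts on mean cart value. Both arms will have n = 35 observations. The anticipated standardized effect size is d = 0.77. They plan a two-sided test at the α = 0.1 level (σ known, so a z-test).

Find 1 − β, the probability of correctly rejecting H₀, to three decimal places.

Noncentrality parameter: δ = d·√(n/2) = 0.77 × √(35/2) = 3.2211
Two-sided α = 0.1 → critical value z_{0.05} = 1.645.
Power = Φ(δ − 1.645) + Φ(−δ − 1.645) = Φ(1.576) + Φ(-4.866) = 0.9425 + 0.0000 = 0.9425.

Power ≈ 0.943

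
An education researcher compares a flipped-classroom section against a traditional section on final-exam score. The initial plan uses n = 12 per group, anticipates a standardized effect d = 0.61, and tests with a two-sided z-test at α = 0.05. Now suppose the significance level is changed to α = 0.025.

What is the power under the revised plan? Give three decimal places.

δ = d·√(n/2) = 0.61 × √(12/2) = 1.4942 (unchanged). New critical value: z_{0.0125} = 2.241.
Revised power = Φ(δ − 2.241) + Φ(−δ − 2.241) = Φ(-0.747) + Φ(-3.736) = 0.2275 + 0.0001 = 0.2276.

Power ≈ 0.228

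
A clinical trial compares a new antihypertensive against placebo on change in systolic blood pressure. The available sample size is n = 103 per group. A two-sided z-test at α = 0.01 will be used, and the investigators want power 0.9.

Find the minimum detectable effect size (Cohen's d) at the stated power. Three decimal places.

Need Φ(δ − 2.576) = 0.9, so δ = 2.576 + 1.282 = 3.857.
(Lower-tail contribution to power is negligible for δ > 0.)
δ = d·√(n/2) ⇒ d = δ/√(n/2) = 3.857/√(103/2) = 0.5375.

d ≈ 0.538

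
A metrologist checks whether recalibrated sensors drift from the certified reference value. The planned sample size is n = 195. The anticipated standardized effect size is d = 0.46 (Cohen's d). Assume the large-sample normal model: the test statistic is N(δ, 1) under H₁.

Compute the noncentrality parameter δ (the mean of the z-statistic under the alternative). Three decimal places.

The noncentrality parameter scales effect size by the design's sample-size factor: δ = d·√n = 0.46 × √195 = 6.4236

δ ≈ 6.424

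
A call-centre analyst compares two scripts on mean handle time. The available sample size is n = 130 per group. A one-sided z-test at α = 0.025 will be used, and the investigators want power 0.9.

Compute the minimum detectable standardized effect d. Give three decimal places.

d ≈ 0.402

Need Φ(δ − 1.960) = 0.9, so δ = 1.960 + 1.282 = 3.242.
δ = d·√(n/2) ⇒ d = δ/√(n/2) = 3.242/√(130/2) = 0.4021.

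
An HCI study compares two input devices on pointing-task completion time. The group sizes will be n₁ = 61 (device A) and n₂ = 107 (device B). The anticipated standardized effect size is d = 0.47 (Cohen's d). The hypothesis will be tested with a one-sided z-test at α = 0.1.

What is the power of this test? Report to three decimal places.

Noncentrality parameter: δ = d / √(1/n₁ + 1/n₂) = 0.47 / √(1/61 + 1/107) = 2.9295
Critical value for a one-sided test at α = 0.1: z_α = 1.282.
Power = Φ(δ − 1.282) = Φ(1.648) = 0.9503.

Power ≈ 0.950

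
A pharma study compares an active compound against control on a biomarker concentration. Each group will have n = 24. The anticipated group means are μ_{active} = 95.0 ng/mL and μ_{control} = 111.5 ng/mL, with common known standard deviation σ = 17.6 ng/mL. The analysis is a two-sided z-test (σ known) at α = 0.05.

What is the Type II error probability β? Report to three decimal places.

β ≈ 0.099

Standardized effect: d = |μ_{active} − μ_{control}| / σ = |95.0 − 111.5| / 17.6 = 0.9375
Noncentrality parameter: δ = d·√(n/2) = 0.9375 × √(24/2) = 3.2476
Critical value for a two-sided test at α = 0.05: z_{α/2} = 1.960.
Power = Φ(δ − 1.960) + Φ(−δ − 1.960) = Φ(1.288) + Φ(-5.208) = 0.9011 + 0.0000 = 0.9011.
Type II error: β = 1 − power = 1 − 0.9011 = 0.0989.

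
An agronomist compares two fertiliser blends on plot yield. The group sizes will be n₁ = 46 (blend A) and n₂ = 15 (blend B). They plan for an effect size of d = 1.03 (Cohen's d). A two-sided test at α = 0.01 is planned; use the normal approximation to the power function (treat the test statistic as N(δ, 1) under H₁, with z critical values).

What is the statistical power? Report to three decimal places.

Noncentrality parameter: δ = d / √(1/n₁ + 1/n₂) = 1.03 / √(1/46 + 1/15) = 3.4642
Critical value for a two-sided test at α = 0.01: z_{α/2} = 2.576.
Power = Φ(δ − 2.576) + Φ(−δ − 2.576) = Φ(0.888) + Φ(-6.040) = 0.8128 + 0.0000 = 0.8128.

Power ≈ 0.813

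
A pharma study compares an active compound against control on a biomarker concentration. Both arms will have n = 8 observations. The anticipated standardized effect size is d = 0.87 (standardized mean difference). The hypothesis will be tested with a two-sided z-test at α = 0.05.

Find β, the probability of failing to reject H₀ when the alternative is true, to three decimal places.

Noncentrality parameter: δ = d·√(n/2) = 0.87 × √(8/2) = 1.7400
Two-sided α = 0.05 → critical value z_{0.025} = 1.960.
Power = Φ(δ − 1.960) + Φ(−δ − 1.960) = Φ(-0.220) + Φ(-3.700) = 0.4129 + 0.0001 = 0.4131.
Type II error: β = 1 − power = 1 − 0.4131 = 0.5869.

β ≈ 0.587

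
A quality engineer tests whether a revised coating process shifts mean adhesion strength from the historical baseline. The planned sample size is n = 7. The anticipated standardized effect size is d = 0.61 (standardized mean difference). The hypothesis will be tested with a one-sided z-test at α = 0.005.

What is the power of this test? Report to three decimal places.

Noncentrality parameter: δ = d·√n = 0.61 × √7 = 1.6139
Critical value for a one-sided test at α = 0.005: z_α = 2.576.
Power = P(Z > 2.576 − δ) = Φ(-0.962) = 0.1680.

Power ≈ 0.168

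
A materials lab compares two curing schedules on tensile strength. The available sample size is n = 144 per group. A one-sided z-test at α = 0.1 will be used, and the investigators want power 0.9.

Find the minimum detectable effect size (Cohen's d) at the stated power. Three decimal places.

Required noncentrality: δ = z_{0.1} + z_{0.10} = 1.282 + 1.282 = 2.563.
δ = d·√(n/2) ⇒ d = δ/√(n/2) = 2.563/√(144/2) = 0.3021.

d ≈ 0.302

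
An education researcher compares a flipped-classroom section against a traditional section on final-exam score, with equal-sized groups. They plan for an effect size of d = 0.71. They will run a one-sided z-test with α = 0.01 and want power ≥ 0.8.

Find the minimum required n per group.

Set Φ(δ − 2.326) = 0.8; then δ − 2.326 = Φ⁻¹(0.8) = 0.842, giving δ = 3.168.
δ = d·√(n/2) ⇒ n = 2(δ/d)² = 2 × (3.168 / 0.71)² = 39.82.
Round up to the next whole unit.

n = 40 per group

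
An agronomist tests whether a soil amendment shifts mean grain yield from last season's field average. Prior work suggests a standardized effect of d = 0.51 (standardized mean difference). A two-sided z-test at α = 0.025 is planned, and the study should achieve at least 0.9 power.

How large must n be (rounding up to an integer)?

For power 0.9 need Φ(δ − z_{0.0125}) = 0.9, so δ = z_{0.0125} + z_{0.10} = 2.241 + 1.282 = 3.523.
(Ignoring the negligible lower-tail rejection probability gives the usual closed-form inversion.)
δ = d·√n ⇒ n = (δ/d)² = (3.523 / 0.51)² = 47.72.
Rounding up, n = 48.

n = 48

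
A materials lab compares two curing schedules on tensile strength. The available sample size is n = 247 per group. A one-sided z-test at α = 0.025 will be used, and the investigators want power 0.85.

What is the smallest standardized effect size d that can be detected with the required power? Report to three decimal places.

Need Φ(δ − 1.960) = 0.85, so δ = 1.960 + 1.036 = 2.996.
δ = d·√(n/2) ⇒ d = δ/√(n/2) = 2.996/√(247/2) = 0.2696.

d ≈ 0.270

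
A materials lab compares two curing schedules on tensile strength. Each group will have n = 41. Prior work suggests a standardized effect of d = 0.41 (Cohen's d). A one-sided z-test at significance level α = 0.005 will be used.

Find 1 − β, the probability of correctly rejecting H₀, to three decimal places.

Power ≈ 0.236

Noncentrality parameter: δ = d·√(n/2) = 0.41 × √(41/2) = 1.8564
Critical value for a one-sided test at α = 0.005: z_α = 2.576.
Power = P(Z > 2.576 − δ) = Φ(-0.719) = 0.2359.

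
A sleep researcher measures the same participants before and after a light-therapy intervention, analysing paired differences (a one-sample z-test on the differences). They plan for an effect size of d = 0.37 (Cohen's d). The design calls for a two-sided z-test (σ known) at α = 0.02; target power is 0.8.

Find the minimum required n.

For power 0.8 need Φ(δ − z_{0.01}) = 0.8, so δ = z_{0.01} + z_{0.20} = 2.326 + 0.842 = 3.168.
(For δ > 0 the lower-tail rejection region contributes negligibly to power, so the one-term inversion is standard.)
δ = d·√n ⇒ n = (δ/d)² = (3.168 / 0.37)² = 73.31.
Rounding up, n = 74.

n = 74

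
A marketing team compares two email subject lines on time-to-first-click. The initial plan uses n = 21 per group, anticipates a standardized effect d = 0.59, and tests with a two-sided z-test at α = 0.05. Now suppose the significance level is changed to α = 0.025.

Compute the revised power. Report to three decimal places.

δ = d·√(n/2) = 0.59 × √(21/2) = 1.9118 (unchanged). New critical value: z_{0.0125} = 2.241.
Revised power = Φ(δ − 2.241) + Φ(−δ − 2.241) = Φ(-0.330) + Φ(-4.153) = 0.3709 + 0.0000 = 0.3709.

Power ≈ 0.371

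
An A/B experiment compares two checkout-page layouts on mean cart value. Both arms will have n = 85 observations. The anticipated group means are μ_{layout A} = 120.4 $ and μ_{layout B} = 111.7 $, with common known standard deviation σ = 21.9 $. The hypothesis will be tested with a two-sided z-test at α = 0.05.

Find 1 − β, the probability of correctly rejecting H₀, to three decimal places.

Standardized effect: d = |μ_{layout A} − μ_{layout B}| / σ = |120.4 − 111.7| / 21.9 = 0.3973
Noncentrality parameter: δ = d·√(n/2) = 0.3973 × √(85/2) = 2.5898
Two-sided α = 0.05 → critical value z_{0.025} = 1.960.
Power = Φ(δ − 1.960) + Φ(−δ − 1.960) = Φ(0.630) + Φ(-4.550) = 0.7356 + 0.0000 = 0.7356.

Power ≈ 0.736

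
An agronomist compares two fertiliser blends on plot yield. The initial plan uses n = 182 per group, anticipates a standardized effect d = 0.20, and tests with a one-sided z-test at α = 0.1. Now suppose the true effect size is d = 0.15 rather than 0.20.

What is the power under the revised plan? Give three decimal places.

Power ≈ 0.559

With d = 0.15: δ = d·√(n/2) = 0.15 × √(182/2) = 1.4309. Critical value z_{0.1} = 1.282.
Revised power = Φ(δ − 1.282) = Φ(0.149) = 0.5594.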